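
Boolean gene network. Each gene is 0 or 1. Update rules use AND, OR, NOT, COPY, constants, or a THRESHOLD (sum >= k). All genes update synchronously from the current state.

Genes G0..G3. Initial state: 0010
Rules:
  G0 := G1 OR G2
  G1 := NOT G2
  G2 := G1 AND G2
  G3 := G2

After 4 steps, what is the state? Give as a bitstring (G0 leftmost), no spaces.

Step 1: G0=G1|G2=0|1=1 G1=NOT G2=NOT 1=0 G2=G1&G2=0&1=0 G3=G2=1 -> 1001
Step 2: G0=G1|G2=0|0=0 G1=NOT G2=NOT 0=1 G2=G1&G2=0&0=0 G3=G2=0 -> 0100
Step 3: G0=G1|G2=1|0=1 G1=NOT G2=NOT 0=1 G2=G1&G2=1&0=0 G3=G2=0 -> 1100
Step 4: G0=G1|G2=1|0=1 G1=NOT G2=NOT 0=1 G2=G1&G2=1&0=0 G3=G2=0 -> 1100

1100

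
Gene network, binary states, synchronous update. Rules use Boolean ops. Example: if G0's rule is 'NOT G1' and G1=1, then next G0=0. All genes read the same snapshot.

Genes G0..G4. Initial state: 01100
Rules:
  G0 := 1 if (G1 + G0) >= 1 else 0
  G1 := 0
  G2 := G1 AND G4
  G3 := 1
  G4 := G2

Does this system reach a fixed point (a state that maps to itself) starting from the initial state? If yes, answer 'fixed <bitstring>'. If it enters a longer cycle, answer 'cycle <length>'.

Answer: fixed 10010

Derivation:
Step 0: 01100
Step 1: G0=(1+0>=1)=1 G1=0(const) G2=G1&G4=1&0=0 G3=1(const) G4=G2=1 -> 10011
Step 2: G0=(0+1>=1)=1 G1=0(const) G2=G1&G4=0&1=0 G3=1(const) G4=G2=0 -> 10010
Step 3: G0=(0+1>=1)=1 G1=0(const) G2=G1&G4=0&0=0 G3=1(const) G4=G2=0 -> 10010
Fixed point reached at step 2: 10010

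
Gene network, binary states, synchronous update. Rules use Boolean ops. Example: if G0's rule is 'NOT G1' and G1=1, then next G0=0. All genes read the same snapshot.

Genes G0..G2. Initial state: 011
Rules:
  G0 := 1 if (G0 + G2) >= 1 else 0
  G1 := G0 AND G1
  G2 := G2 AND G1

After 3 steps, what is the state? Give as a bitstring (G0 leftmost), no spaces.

Step 1: G0=(0+1>=1)=1 G1=G0&G1=0&1=0 G2=G2&G1=1&1=1 -> 101
Step 2: G0=(1+1>=1)=1 G1=G0&G1=1&0=0 G2=G2&G1=1&0=0 -> 100
Step 3: G0=(1+0>=1)=1 G1=G0&G1=1&0=0 G2=G2&G1=0&0=0 -> 100

100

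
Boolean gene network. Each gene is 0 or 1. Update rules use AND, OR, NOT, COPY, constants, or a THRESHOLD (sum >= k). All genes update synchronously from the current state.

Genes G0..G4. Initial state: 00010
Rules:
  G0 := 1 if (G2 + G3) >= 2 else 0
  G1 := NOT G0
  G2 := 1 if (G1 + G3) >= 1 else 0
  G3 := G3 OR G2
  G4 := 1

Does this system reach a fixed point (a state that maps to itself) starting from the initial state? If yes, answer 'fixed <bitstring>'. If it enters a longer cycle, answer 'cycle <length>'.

Answer: fixed 10111

Derivation:
Step 0: 00010
Step 1: G0=(0+1>=2)=0 G1=NOT G0=NOT 0=1 G2=(0+1>=1)=1 G3=G3|G2=1|0=1 G4=1(const) -> 01111
Step 2: G0=(1+1>=2)=1 G1=NOT G0=NOT 0=1 G2=(1+1>=1)=1 G3=G3|G2=1|1=1 G4=1(const) -> 11111
Step 3: G0=(1+1>=2)=1 G1=NOT G0=NOT 1=0 G2=(1+1>=1)=1 G3=G3|G2=1|1=1 G4=1(const) -> 10111
Step 4: G0=(1+1>=2)=1 G1=NOT G0=NOT 1=0 G2=(0+1>=1)=1 G3=G3|G2=1|1=1 G4=1(const) -> 10111
Fixed point reached at step 3: 10111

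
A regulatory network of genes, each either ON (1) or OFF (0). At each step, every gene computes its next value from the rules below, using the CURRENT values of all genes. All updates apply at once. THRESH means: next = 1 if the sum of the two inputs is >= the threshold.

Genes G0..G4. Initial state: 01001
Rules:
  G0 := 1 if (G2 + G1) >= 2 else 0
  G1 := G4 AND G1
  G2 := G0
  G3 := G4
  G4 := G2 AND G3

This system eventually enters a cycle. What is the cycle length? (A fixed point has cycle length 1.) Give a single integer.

Step 0: 01001
Step 1: G0=(0+1>=2)=0 G1=G4&G1=1&1=1 G2=G0=0 G3=G4=1 G4=G2&G3=0&0=0 -> 01010
Step 2: G0=(0+1>=2)=0 G1=G4&G1=0&1=0 G2=G0=0 G3=G4=0 G4=G2&G3=0&1=0 -> 00000
Step 3: G0=(0+0>=2)=0 G1=G4&G1=0&0=0 G2=G0=0 G3=G4=0 G4=G2&G3=0&0=0 -> 00000
State from step 3 equals state from step 2 -> cycle length 1

Answer: 1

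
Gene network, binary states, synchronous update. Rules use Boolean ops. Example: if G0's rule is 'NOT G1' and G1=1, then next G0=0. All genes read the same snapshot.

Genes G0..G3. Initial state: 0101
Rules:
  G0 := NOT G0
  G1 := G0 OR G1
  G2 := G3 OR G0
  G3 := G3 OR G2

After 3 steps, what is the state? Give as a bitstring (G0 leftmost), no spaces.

Step 1: G0=NOT G0=NOT 0=1 G1=G0|G1=0|1=1 G2=G3|G0=1|0=1 G3=G3|G2=1|0=1 -> 1111
Step 2: G0=NOT G0=NOT 1=0 G1=G0|G1=1|1=1 G2=G3|G0=1|1=1 G3=G3|G2=1|1=1 -> 0111
Step 3: G0=NOT G0=NOT 0=1 G1=G0|G1=0|1=1 G2=G3|G0=1|0=1 G3=G3|G2=1|1=1 -> 1111

1111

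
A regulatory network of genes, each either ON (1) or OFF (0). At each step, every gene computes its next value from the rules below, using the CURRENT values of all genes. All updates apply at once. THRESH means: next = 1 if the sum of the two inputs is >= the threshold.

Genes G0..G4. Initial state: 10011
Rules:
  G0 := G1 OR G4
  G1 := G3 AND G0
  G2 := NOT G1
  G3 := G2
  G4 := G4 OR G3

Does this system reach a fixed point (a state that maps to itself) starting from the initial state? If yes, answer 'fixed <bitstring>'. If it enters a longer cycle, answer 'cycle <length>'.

Step 0: 10011
Step 1: G0=G1|G4=0|1=1 G1=G3&G0=1&1=1 G2=NOT G1=NOT 0=1 G3=G2=0 G4=G4|G3=1|1=1 -> 11101
Step 2: G0=G1|G4=1|1=1 G1=G3&G0=0&1=0 G2=NOT G1=NOT 1=0 G3=G2=1 G4=G4|G3=1|0=1 -> 10011
Cycle of length 2 starting at step 0 -> no fixed point

Answer: cycle 2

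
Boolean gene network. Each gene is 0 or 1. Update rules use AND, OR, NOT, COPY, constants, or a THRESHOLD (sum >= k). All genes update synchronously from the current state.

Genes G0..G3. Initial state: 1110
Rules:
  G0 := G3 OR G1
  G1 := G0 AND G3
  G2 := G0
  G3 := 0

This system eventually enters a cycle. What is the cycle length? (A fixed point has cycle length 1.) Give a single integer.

Step 0: 1110
Step 1: G0=G3|G1=0|1=1 G1=G0&G3=1&0=0 G2=G0=1 G3=0(const) -> 1010
Step 2: G0=G3|G1=0|0=0 G1=G0&G3=1&0=0 G2=G0=1 G3=0(const) -> 0010
Step 3: G0=G3|G1=0|0=0 G1=G0&G3=0&0=0 G2=G0=0 G3=0(const) -> 0000
Step 4: G0=G3|G1=0|0=0 G1=G0&G3=0&0=0 G2=G0=0 G3=0(const) -> 0000
State from step 4 equals state from step 3 -> cycle length 1

Answer: 1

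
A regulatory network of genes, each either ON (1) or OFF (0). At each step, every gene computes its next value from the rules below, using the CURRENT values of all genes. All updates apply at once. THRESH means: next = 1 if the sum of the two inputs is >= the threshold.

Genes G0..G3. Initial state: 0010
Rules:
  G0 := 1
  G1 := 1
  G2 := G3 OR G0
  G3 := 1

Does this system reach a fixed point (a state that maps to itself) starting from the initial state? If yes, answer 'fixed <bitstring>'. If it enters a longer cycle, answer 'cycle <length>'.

Step 0: 0010
Step 1: G0=1(const) G1=1(const) G2=G3|G0=0|0=0 G3=1(const) -> 1101
Step 2: G0=1(const) G1=1(const) G2=G3|G0=1|1=1 G3=1(const) -> 1111
Step 3: G0=1(const) G1=1(const) G2=G3|G0=1|1=1 G3=1(const) -> 1111
Fixed point reached at step 2: 1111

Answer: fixed 1111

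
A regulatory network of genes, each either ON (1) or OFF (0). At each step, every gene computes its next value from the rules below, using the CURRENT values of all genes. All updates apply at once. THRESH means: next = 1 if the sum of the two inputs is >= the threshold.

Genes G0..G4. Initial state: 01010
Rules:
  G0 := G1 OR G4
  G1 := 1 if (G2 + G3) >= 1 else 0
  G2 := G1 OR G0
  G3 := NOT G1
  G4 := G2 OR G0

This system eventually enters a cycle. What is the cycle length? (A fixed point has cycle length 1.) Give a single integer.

Answer: 1

Derivation:
Step 0: 01010
Step 1: G0=G1|G4=1|0=1 G1=(0+1>=1)=1 G2=G1|G0=1|0=1 G3=NOT G1=NOT 1=0 G4=G2|G0=0|0=0 -> 11100
Step 2: G0=G1|G4=1|0=1 G1=(1+0>=1)=1 G2=G1|G0=1|1=1 G3=NOT G1=NOT 1=0 G4=G2|G0=1|1=1 -> 11101
Step 3: G0=G1|G4=1|1=1 G1=(1+0>=1)=1 G2=G1|G0=1|1=1 G3=NOT G1=NOT 1=0 G4=G2|G0=1|1=1 -> 11101
State from step 3 equals state from step 2 -> cycle length 1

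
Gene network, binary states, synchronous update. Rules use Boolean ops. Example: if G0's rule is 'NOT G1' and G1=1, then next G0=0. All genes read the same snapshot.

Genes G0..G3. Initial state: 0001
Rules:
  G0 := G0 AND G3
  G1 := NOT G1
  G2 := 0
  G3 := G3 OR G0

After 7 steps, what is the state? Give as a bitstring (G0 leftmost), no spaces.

Step 1: G0=G0&G3=0&1=0 G1=NOT G1=NOT 0=1 G2=0(const) G3=G3|G0=1|0=1 -> 0101
Step 2: G0=G0&G3=0&1=0 G1=NOT G1=NOT 1=0 G2=0(const) G3=G3|G0=1|0=1 -> 0001
Step 3: G0=G0&G3=0&1=0 G1=NOT G1=NOT 0=1 G2=0(const) G3=G3|G0=1|0=1 -> 0101
Step 4: G0=G0&G3=0&1=0 G1=NOT G1=NOT 1=0 G2=0(const) G3=G3|G0=1|0=1 -> 0001
Step 5: G0=G0&G3=0&1=0 G1=NOT G1=NOT 0=1 G2=0(const) G3=G3|G0=1|0=1 -> 0101
Step 6: G0=G0&G3=0&1=0 G1=NOT G1=NOT 1=0 G2=0(const) G3=G3|G0=1|0=1 -> 0001
Step 7: G0=G0&G3=0&1=0 G1=NOT G1=NOT 0=1 G2=0(const) G3=G3|G0=1|0=1 -> 0101

0101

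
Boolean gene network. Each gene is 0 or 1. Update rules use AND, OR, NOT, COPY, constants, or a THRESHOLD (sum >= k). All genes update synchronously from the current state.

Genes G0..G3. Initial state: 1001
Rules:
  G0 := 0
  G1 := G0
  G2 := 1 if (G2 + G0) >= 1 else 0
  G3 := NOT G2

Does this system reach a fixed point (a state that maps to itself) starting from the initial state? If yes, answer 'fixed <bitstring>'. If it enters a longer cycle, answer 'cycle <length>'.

Step 0: 1001
Step 1: G0=0(const) G1=G0=1 G2=(0+1>=1)=1 G3=NOT G2=NOT 0=1 -> 0111
Step 2: G0=0(const) G1=G0=0 G2=(1+0>=1)=1 G3=NOT G2=NOT 1=0 -> 0010
Step 3: G0=0(const) G1=G0=0 G2=(1+0>=1)=1 G3=NOT G2=NOT 1=0 -> 0010
Fixed point reached at step 2: 0010

Answer: fixed 0010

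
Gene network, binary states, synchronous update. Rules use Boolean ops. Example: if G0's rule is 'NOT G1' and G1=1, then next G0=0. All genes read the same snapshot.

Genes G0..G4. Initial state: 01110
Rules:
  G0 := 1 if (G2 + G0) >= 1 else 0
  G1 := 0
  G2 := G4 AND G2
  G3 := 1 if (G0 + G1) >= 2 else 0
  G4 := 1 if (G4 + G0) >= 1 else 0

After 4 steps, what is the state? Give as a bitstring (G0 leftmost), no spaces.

Step 1: G0=(1+0>=1)=1 G1=0(const) G2=G4&G2=0&1=0 G3=(0+1>=2)=0 G4=(0+0>=1)=0 -> 10000
Step 2: G0=(0+1>=1)=1 G1=0(const) G2=G4&G2=0&0=0 G3=(1+0>=2)=0 G4=(0+1>=1)=1 -> 10001
Step 3: G0=(0+1>=1)=1 G1=0(const) G2=G4&G2=1&0=0 G3=(1+0>=2)=0 G4=(1+1>=1)=1 -> 10001
Step 4: G0=(0+1>=1)=1 G1=0(const) G2=G4&G2=1&0=0 G3=(1+0>=2)=0 G4=(1+1>=1)=1 -> 10001

10001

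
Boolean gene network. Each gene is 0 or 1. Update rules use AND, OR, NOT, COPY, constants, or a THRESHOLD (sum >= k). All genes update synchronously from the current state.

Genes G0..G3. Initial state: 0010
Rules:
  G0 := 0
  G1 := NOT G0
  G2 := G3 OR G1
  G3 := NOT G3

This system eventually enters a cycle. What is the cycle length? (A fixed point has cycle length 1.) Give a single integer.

Answer: 2

Derivation:
Step 0: 0010
Step 1: G0=0(const) G1=NOT G0=NOT 0=1 G2=G3|G1=0|0=0 G3=NOT G3=NOT 0=1 -> 0101
Step 2: G0=0(const) G1=NOT G0=NOT 0=1 G2=G3|G1=1|1=1 G3=NOT G3=NOT 1=0 -> 0110
Step 3: G0=0(const) G1=NOT G0=NOT 0=1 G2=G3|G1=0|1=1 G3=NOT G3=NOT 0=1 -> 0111
Step 4: G0=0(const) G1=NOT G0=NOT 0=1 G2=G3|G1=1|1=1 G3=NOT G3=NOT 1=0 -> 0110
State from step 4 equals state from step 2 -> cycle length 2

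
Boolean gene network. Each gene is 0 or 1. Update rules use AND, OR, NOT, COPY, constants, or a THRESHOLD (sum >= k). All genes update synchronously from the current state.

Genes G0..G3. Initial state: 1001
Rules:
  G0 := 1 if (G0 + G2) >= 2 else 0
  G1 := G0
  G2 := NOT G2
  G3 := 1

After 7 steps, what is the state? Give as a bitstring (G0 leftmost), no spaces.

Step 1: G0=(1+0>=2)=0 G1=G0=1 G2=NOT G2=NOT 0=1 G3=1(const) -> 0111
Step 2: G0=(0+1>=2)=0 G1=G0=0 G2=NOT G2=NOT 1=0 G3=1(const) -> 0001
Step 3: G0=(0+0>=2)=0 G1=G0=0 G2=NOT G2=NOT 0=1 G3=1(const) -> 0011
Step 4: G0=(0+1>=2)=0 G1=G0=0 G2=NOT G2=NOT 1=0 G3=1(const) -> 0001
Step 5: G0=(0+0>=2)=0 G1=G0=0 G2=NOT G2=NOT 0=1 G3=1(const) -> 0011
Step 6: G0=(0+1>=2)=0 G1=G0=0 G2=NOT G2=NOT 1=0 G3=1(const) -> 0001
Step 7: G0=(0+0>=2)=0 G1=G0=0 G2=NOT G2=NOT 0=1 G3=1(const) -> 0011

0011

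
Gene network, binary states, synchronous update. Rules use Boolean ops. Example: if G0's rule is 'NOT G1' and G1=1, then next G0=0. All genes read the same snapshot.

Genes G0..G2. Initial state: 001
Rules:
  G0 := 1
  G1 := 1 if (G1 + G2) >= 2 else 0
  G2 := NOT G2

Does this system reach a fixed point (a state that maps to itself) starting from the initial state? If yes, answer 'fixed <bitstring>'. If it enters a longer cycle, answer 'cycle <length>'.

Answer: cycle 2

Derivation:
Step 0: 001
Step 1: G0=1(const) G1=(0+1>=2)=0 G2=NOT G2=NOT 1=0 -> 100
Step 2: G0=1(const) G1=(0+0>=2)=0 G2=NOT G2=NOT 0=1 -> 101
Step 3: G0=1(const) G1=(0+1>=2)=0 G2=NOT G2=NOT 1=0 -> 100
Cycle of length 2 starting at step 1 -> no fixed point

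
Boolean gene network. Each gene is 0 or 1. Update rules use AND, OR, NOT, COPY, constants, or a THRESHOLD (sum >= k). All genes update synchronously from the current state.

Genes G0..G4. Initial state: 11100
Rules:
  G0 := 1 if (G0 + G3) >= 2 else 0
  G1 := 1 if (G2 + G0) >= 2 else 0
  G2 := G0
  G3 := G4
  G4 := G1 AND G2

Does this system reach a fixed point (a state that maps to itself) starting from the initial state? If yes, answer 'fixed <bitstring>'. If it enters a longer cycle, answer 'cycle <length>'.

Answer: fixed 00000

Derivation:
Step 0: 11100
Step 1: G0=(1+0>=2)=0 G1=(1+1>=2)=1 G2=G0=1 G3=G4=0 G4=G1&G2=1&1=1 -> 01101
Step 2: G0=(0+0>=2)=0 G1=(1+0>=2)=0 G2=G0=0 G3=G4=1 G4=G1&G2=1&1=1 -> 00011
Step 3: G0=(0+1>=2)=0 G1=(0+0>=2)=0 G2=G0=0 G3=G4=1 G4=G1&G2=0&0=0 -> 00010
Step 4: G0=(0+1>=2)=0 G1=(0+0>=2)=0 G2=G0=0 G3=G4=0 G4=G1&G2=0&0=0 -> 00000
Step 5: G0=(0+0>=2)=0 G1=(0+0>=2)=0 G2=G0=0 G3=G4=0 G4=G1&G2=0&0=0 -> 00000
Fixed point reached at step 4: 00000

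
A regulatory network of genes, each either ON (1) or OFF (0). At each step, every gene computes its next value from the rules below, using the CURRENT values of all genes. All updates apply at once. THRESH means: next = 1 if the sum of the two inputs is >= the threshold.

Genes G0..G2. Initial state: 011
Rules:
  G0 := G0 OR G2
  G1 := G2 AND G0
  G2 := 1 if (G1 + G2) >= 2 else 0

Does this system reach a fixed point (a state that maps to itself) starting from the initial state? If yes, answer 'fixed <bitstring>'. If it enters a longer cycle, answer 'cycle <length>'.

Step 0: 011
Step 1: G0=G0|G2=0|1=1 G1=G2&G0=1&0=0 G2=(1+1>=2)=1 -> 101
Step 2: G0=G0|G2=1|1=1 G1=G2&G0=1&1=1 G2=(0+1>=2)=0 -> 110
Step 3: G0=G0|G2=1|0=1 G1=G2&G0=0&1=0 G2=(1+0>=2)=0 -> 100
Step 4: G0=G0|G2=1|0=1 G1=G2&G0=0&1=0 G2=(0+0>=2)=0 -> 100
Fixed point reached at step 3: 100

Answer: fixed 100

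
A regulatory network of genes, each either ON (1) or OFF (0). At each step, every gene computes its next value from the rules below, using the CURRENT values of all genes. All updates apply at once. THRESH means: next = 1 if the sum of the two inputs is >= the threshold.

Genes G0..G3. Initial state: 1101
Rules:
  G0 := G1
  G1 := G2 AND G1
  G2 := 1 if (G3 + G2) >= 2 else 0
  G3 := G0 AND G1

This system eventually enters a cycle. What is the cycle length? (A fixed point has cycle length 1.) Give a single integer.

Answer: 1

Derivation:
Step 0: 1101
Step 1: G0=G1=1 G1=G2&G1=0&1=0 G2=(1+0>=2)=0 G3=G0&G1=1&1=1 -> 1001
Step 2: G0=G1=0 G1=G2&G1=0&0=0 G2=(1+0>=2)=0 G3=G0&G1=1&0=0 -> 0000
Step 3: G0=G1=0 G1=G2&G1=0&0=0 G2=(0+0>=2)=0 G3=G0&G1=0&0=0 -> 0000
State from step 3 equals state from step 2 -> cycle length 1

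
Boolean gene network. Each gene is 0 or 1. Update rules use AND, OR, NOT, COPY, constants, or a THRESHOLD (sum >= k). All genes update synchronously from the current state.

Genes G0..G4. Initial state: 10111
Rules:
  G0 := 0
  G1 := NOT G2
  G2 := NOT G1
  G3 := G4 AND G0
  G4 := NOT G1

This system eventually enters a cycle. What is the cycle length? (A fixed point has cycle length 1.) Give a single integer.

Step 0: 10111
Step 1: G0=0(const) G1=NOT G2=NOT 1=0 G2=NOT G1=NOT 0=1 G3=G4&G0=1&1=1 G4=NOT G1=NOT 0=1 -> 00111
Step 2: G0=0(const) G1=NOT G2=NOT 1=0 G2=NOT G1=NOT 0=1 G3=G4&G0=1&0=0 G4=NOT G1=NOT 0=1 -> 00101
Step 3: G0=0(const) G1=NOT G2=NOT 1=0 G2=NOT G1=NOT 0=1 G3=G4&G0=1&0=0 G4=NOT G1=NOT 0=1 -> 00101
State from step 3 equals state from step 2 -> cycle length 1

Answer: 1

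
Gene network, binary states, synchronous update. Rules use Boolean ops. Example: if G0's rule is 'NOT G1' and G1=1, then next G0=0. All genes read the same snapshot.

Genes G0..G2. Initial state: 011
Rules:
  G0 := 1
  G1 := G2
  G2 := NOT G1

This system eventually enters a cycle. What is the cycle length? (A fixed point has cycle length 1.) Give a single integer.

Answer: 4

Derivation:
Step 0: 011
Step 1: G0=1(const) G1=G2=1 G2=NOT G1=NOT 1=0 -> 110
Step 2: G0=1(const) G1=G2=0 G2=NOT G1=NOT 1=0 -> 100
Step 3: G0=1(const) G1=G2=0 G2=NOT G1=NOT 0=1 -> 101
Step 4: G0=1(const) G1=G2=1 G2=NOT G1=NOT 0=1 -> 111
Step 5: G0=1(const) G1=G2=1 G2=NOT G1=NOT 1=0 -> 110
State from step 5 equals state from step 1 -> cycle length 4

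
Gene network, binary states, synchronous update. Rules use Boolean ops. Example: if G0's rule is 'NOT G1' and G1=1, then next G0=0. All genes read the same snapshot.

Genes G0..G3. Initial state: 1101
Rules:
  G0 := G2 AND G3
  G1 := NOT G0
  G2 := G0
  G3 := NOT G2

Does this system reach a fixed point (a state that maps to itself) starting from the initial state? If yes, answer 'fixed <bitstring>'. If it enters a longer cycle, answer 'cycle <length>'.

Step 0: 1101
Step 1: G0=G2&G3=0&1=0 G1=NOT G0=NOT 1=0 G2=G0=1 G3=NOT G2=NOT 0=1 -> 0011
Step 2: G0=G2&G3=1&1=1 G1=NOT G0=NOT 0=1 G2=G0=0 G3=NOT G2=NOT 1=0 -> 1100
Step 3: G0=G2&G3=0&0=0 G1=NOT G0=NOT 1=0 G2=G0=1 G3=NOT G2=NOT 0=1 -> 0011
Cycle of length 2 starting at step 1 -> no fixed point

Answer: cycle 2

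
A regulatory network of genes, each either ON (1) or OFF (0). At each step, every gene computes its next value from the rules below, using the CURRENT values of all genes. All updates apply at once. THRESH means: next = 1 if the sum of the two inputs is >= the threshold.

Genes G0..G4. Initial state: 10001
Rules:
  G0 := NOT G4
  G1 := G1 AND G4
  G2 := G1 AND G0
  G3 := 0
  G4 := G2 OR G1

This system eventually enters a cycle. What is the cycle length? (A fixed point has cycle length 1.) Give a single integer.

Step 0: 10001
Step 1: G0=NOT G4=NOT 1=0 G1=G1&G4=0&1=0 G2=G1&G0=0&1=0 G3=0(const) G4=G2|G1=0|0=0 -> 00000
Step 2: G0=NOT G4=NOT 0=1 G1=G1&G4=0&0=0 G2=G1&G0=0&0=0 G3=0(const) G4=G2|G1=0|0=0 -> 10000
Step 3: G0=NOT G4=NOT 0=1 G1=G1&G4=0&0=0 G2=G1&G0=0&1=0 G3=0(const) G4=G2|G1=0|0=0 -> 10000
State from step 3 equals state from step 2 -> cycle length 1

Answer: 1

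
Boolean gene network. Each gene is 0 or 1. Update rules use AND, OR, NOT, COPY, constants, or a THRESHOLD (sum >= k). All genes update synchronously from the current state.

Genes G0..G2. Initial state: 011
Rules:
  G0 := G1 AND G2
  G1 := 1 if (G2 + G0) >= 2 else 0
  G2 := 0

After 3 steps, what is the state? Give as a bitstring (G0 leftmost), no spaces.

Step 1: G0=G1&G2=1&1=1 G1=(1+0>=2)=0 G2=0(const) -> 100
Step 2: G0=G1&G2=0&0=0 G1=(0+1>=2)=0 G2=0(const) -> 000
Step 3: G0=G1&G2=0&0=0 G1=(0+0>=2)=0 G2=0(const) -> 000

000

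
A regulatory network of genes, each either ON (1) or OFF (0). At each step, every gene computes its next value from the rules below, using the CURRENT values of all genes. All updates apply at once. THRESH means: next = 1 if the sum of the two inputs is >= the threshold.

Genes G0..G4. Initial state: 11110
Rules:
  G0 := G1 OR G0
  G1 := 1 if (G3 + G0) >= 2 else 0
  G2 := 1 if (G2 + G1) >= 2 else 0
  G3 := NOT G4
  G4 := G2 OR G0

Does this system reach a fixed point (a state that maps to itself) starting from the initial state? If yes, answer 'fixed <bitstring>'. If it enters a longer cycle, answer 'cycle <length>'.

Answer: fixed 10001

Derivation:
Step 0: 11110
Step 1: G0=G1|G0=1|1=1 G1=(1+1>=2)=1 G2=(1+1>=2)=1 G3=NOT G4=NOT 0=1 G4=G2|G0=1|1=1 -> 11111
Step 2: G0=G1|G0=1|1=1 G1=(1+1>=2)=1 G2=(1+1>=2)=1 G3=NOT G4=NOT 1=0 G4=G2|G0=1|1=1 -> 11101
Step 3: G0=G1|G0=1|1=1 G1=(0+1>=2)=0 G2=(1+1>=2)=1 G3=NOT G4=NOT 1=0 G4=G2|G0=1|1=1 -> 10101
Step 4: G0=G1|G0=0|1=1 G1=(0+1>=2)=0 G2=(1+0>=2)=0 G3=NOT G4=NOT 1=0 G4=G2|G0=1|1=1 -> 10001
Step 5: G0=G1|G0=0|1=1 G1=(0+1>=2)=0 G2=(0+0>=2)=0 G3=NOT G4=NOT 1=0 G4=G2|G0=0|1=1 -> 10001
Fixed point reached at step 4: 10001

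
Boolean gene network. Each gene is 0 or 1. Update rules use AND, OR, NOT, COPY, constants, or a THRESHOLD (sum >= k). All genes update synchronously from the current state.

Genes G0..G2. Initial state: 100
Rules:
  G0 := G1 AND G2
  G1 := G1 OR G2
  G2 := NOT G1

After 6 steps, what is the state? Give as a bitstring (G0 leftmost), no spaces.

Step 1: G0=G1&G2=0&0=0 G1=G1|G2=0|0=0 G2=NOT G1=NOT 0=1 -> 001
Step 2: G0=G1&G2=0&1=0 G1=G1|G2=0|1=1 G2=NOT G1=NOT 0=1 -> 011
Step 3: G0=G1&G2=1&1=1 G1=G1|G2=1|1=1 G2=NOT G1=NOT 1=0 -> 110
Step 4: G0=G1&G2=1&0=0 G1=G1|G2=1|0=1 G2=NOT G1=NOT 1=0 -> 010
Step 5: G0=G1&G2=1&0=0 G1=G1|G2=1|0=1 G2=NOT G1=NOT 1=0 -> 010
Step 6: G0=G1&G2=1&0=0 G1=G1|G2=1|0=1 G2=NOT G1=NOT 1=0 -> 010

010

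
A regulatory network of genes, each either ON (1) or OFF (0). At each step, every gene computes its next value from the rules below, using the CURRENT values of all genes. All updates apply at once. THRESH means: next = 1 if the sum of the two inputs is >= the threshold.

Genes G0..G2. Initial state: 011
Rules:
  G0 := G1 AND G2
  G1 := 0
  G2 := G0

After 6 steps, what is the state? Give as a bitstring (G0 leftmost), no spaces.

Step 1: G0=G1&G2=1&1=1 G1=0(const) G2=G0=0 -> 100
Step 2: G0=G1&G2=0&0=0 G1=0(const) G2=G0=1 -> 001
Step 3: G0=G1&G2=0&1=0 G1=0(const) G2=G0=0 -> 000
Step 4: G0=G1&G2=0&0=0 G1=0(const) G2=G0=0 -> 000
Step 5: G0=G1&G2=0&0=0 G1=0(const) G2=G0=0 -> 000
Step 6: G0=G1&G2=0&0=0 G1=0(const) G2=G0=0 -> 000

000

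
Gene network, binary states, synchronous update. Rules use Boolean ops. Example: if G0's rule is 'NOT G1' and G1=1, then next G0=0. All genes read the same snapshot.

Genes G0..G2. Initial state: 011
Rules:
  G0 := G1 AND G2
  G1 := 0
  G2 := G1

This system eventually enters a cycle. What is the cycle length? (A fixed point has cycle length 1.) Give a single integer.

Step 0: 011
Step 1: G0=G1&G2=1&1=1 G1=0(const) G2=G1=1 -> 101
Step 2: G0=G1&G2=0&1=0 G1=0(const) G2=G1=0 -> 000
Step 3: G0=G1&G2=0&0=0 G1=0(const) G2=G1=0 -> 000
State from step 3 equals state from step 2 -> cycle length 1

Answer: 1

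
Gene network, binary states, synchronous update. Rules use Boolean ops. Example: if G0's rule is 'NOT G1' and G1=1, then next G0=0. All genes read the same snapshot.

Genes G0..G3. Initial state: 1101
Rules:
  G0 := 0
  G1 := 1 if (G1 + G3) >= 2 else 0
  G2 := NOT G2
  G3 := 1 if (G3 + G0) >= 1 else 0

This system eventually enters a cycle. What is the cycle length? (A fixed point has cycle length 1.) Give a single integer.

Step 0: 1101
Step 1: G0=0(const) G1=(1+1>=2)=1 G2=NOT G2=NOT 0=1 G3=(1+1>=1)=1 -> 0111
Step 2: G0=0(const) G1=(1+1>=2)=1 G2=NOT G2=NOT 1=0 G3=(1+0>=1)=1 -> 0101
Step 3: G0=0(const) G1=(1+1>=2)=1 G2=NOT G2=NOT 0=1 G3=(1+0>=1)=1 -> 0111
State from step 3 equals state from step 1 -> cycle length 2

Answer: 2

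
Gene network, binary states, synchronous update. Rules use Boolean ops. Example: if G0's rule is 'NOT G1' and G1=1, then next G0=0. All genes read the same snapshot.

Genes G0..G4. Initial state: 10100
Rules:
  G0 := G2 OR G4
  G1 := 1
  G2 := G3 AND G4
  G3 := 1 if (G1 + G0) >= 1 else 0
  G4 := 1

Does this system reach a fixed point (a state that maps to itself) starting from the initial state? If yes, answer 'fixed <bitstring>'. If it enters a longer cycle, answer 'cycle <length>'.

Step 0: 10100
Step 1: G0=G2|G4=1|0=1 G1=1(const) G2=G3&G4=0&0=0 G3=(0+1>=1)=1 G4=1(const) -> 11011
Step 2: G0=G2|G4=0|1=1 G1=1(const) G2=G3&G4=1&1=1 G3=(1+1>=1)=1 G4=1(const) -> 11111
Step 3: G0=G2|G4=1|1=1 G1=1(const) G2=G3&G4=1&1=1 G3=(1+1>=1)=1 G4=1(const) -> 11111
Fixed point reached at step 2: 11111

Answer: fixed 11111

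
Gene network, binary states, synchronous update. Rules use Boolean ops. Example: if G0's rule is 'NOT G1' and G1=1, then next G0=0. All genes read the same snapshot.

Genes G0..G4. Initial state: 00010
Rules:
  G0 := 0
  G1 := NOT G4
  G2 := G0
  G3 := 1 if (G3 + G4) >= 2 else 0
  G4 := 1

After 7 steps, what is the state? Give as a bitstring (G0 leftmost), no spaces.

Step 1: G0=0(const) G1=NOT G4=NOT 0=1 G2=G0=0 G3=(1+0>=2)=0 G4=1(const) -> 01001
Step 2: G0=0(const) G1=NOT G4=NOT 1=0 G2=G0=0 G3=(0+1>=2)=0 G4=1(const) -> 00001
Step 3: G0=0(const) G1=NOT G4=NOT 1=0 G2=G0=0 G3=(0+1>=2)=0 G4=1(const) -> 00001
Step 4: G0=0(const) G1=NOT G4=NOT 1=0 G2=G0=0 G3=(0+1>=2)=0 G4=1(const) -> 00001
Step 5: G0=0(const) G1=NOT G4=NOT 1=0 G2=G0=0 G3=(0+1>=2)=0 G4=1(const) -> 00001
Step 6: G0=0(const) G1=NOT G4=NOT 1=0 G2=G0=0 G3=(0+1>=2)=0 G4=1(const) -> 00001
Step 7: G0=0(const) G1=NOT G4=NOT 1=0 G2=G0=0 G3=(0+1>=2)=0 G4=1(const) -> 00001

00001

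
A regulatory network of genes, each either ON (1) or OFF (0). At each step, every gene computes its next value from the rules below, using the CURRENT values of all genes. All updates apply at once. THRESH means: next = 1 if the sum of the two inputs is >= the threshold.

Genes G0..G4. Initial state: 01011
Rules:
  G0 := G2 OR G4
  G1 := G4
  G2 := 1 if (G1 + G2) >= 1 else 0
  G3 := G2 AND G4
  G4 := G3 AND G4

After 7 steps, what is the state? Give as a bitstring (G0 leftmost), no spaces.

Step 1: G0=G2|G4=0|1=1 G1=G4=1 G2=(1+0>=1)=1 G3=G2&G4=0&1=0 G4=G3&G4=1&1=1 -> 11101
Step 2: G0=G2|G4=1|1=1 G1=G4=1 G2=(1+1>=1)=1 G3=G2&G4=1&1=1 G4=G3&G4=0&1=0 -> 11110
Step 3: G0=G2|G4=1|0=1 G1=G4=0 G2=(1+1>=1)=1 G3=G2&G4=1&0=0 G4=G3&G4=1&0=0 -> 10100
Step 4: G0=G2|G4=1|0=1 G1=G4=0 G2=(0+1>=1)=1 G3=G2&G4=1&0=0 G4=G3&G4=0&0=0 -> 10100
Step 5: G0=G2|G4=1|0=1 G1=G4=0 G2=(0+1>=1)=1 G3=G2&G4=1&0=0 G4=G3&G4=0&0=0 -> 10100
Step 6: G0=G2|G4=1|0=1 G1=G4=0 G2=(0+1>=1)=1 G3=G2&G4=1&0=0 G4=G3&G4=0&0=0 -> 10100
Step 7: G0=G2|G4=1|0=1 G1=G4=0 G2=(0+1>=1)=1 G3=G2&G4=1&0=0 G4=G3&G4=0&0=0 -> 10100

10100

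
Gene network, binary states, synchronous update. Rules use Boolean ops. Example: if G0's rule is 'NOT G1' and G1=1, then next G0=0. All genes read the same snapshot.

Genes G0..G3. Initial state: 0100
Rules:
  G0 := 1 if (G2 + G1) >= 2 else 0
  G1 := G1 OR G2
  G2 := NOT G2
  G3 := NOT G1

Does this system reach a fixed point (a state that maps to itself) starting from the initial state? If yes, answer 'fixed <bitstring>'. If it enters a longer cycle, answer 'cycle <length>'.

Answer: cycle 2

Derivation:
Step 0: 0100
Step 1: G0=(0+1>=2)=0 G1=G1|G2=1|0=1 G2=NOT G2=NOT 0=1 G3=NOT G1=NOT 1=0 -> 0110
Step 2: G0=(1+1>=2)=1 G1=G1|G2=1|1=1 G2=NOT G2=NOT 1=0 G3=NOT G1=NOT 1=0 -> 1100
Step 3: G0=(0+1>=2)=0 G1=G1|G2=1|0=1 G2=NOT G2=NOT 0=1 G3=NOT G1=NOT 1=0 -> 0110
Cycle of length 2 starting at step 1 -> no fixed point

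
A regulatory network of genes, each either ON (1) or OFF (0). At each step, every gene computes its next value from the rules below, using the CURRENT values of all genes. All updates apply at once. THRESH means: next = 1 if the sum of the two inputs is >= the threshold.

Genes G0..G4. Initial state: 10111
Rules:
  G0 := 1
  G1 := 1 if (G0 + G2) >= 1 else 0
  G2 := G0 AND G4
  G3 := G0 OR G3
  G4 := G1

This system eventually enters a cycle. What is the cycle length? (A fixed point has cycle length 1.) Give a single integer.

Answer: 1

Derivation:
Step 0: 10111
Step 1: G0=1(const) G1=(1+1>=1)=1 G2=G0&G4=1&1=1 G3=G0|G3=1|1=1 G4=G1=0 -> 11110
Step 2: G0=1(const) G1=(1+1>=1)=1 G2=G0&G4=1&0=0 G3=G0|G3=1|1=1 G4=G1=1 -> 11011
Step 3: G0=1(const) G1=(1+0>=1)=1 G2=G0&G4=1&1=1 G3=G0|G3=1|1=1 G4=G1=1 -> 11111
Step 4: G0=1(const) G1=(1+1>=1)=1 G2=G0&G4=1&1=1 G3=G0|G3=1|1=1 G4=G1=1 -> 11111
State from step 4 equals state from step 3 -> cycle length 1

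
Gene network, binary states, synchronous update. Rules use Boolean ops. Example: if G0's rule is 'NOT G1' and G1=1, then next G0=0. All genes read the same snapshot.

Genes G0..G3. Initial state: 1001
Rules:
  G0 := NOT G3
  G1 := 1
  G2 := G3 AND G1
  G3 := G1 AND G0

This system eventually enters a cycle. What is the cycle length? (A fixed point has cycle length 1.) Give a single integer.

Answer: 4

Derivation:
Step 0: 1001
Step 1: G0=NOT G3=NOT 1=0 G1=1(const) G2=G3&G1=1&0=0 G3=G1&G0=0&1=0 -> 0100
Step 2: G0=NOT G3=NOT 0=1 G1=1(const) G2=G3&G1=0&1=0 G3=G1&G0=1&0=0 -> 1100
Step 3: G0=NOT G3=NOT 0=1 G1=1(const) G2=G3&G1=0&1=0 G3=G1&G0=1&1=1 -> 1101
Step 4: G0=NOT G3=NOT 1=0 G1=1(const) G2=G3&G1=1&1=1 G3=G1&G0=1&1=1 -> 0111
Step 5: G0=NOT G3=NOT 1=0 G1=1(const) G2=G3&G1=1&1=1 G3=G1&G0=1&0=0 -> 0110
Step 6: G0=NOT G3=NOT 0=1 G1=1(const) G2=G3&G1=0&1=0 G3=G1&G0=1&0=0 -> 1100
State from step 6 equals state from step 2 -> cycle length 4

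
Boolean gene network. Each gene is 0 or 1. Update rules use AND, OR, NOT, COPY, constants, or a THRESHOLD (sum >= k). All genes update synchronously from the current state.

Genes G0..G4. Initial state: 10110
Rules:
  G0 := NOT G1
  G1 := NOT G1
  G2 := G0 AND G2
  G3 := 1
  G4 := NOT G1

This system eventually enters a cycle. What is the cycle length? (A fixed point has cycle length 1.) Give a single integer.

Step 0: 10110
Step 1: G0=NOT G1=NOT 0=1 G1=NOT G1=NOT 0=1 G2=G0&G2=1&1=1 G3=1(const) G4=NOT G1=NOT 0=1 -> 11111
Step 2: G0=NOT G1=NOT 1=0 G1=NOT G1=NOT 1=0 G2=G0&G2=1&1=1 G3=1(const) G4=NOT G1=NOT 1=0 -> 00110
Step 3: G0=NOT G1=NOT 0=1 G1=NOT G1=NOT 0=1 G2=G0&G2=0&1=0 G3=1(const) G4=NOT G1=NOT 0=1 -> 11011
Step 4: G0=NOT G1=NOT 1=0 G1=NOT G1=NOT 1=0 G2=G0&G2=1&0=0 G3=1(const) G4=NOT G1=NOT 1=0 -> 00010
Step 5: G0=NOT G1=NOT 0=1 G1=NOT G1=NOT 0=1 G2=G0&G2=0&0=0 G3=1(const) G4=NOT G1=NOT 0=1 -> 11011
State from step 5 equals state from step 3 -> cycle length 2

Answer: 2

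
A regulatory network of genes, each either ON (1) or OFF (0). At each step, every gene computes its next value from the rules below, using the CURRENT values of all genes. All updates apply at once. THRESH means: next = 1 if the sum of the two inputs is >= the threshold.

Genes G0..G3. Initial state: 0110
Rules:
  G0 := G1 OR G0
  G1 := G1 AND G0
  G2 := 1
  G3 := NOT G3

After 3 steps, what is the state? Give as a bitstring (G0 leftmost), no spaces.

Step 1: G0=G1|G0=1|0=1 G1=G1&G0=1&0=0 G2=1(const) G3=NOT G3=NOT 0=1 -> 1011
Step 2: G0=G1|G0=0|1=1 G1=G1&G0=0&1=0 G2=1(const) G3=NOT G3=NOT 1=0 -> 1010
Step 3: G0=G1|G0=0|1=1 G1=G1&G0=0&1=0 G2=1(const) G3=NOT G3=NOT 0=1 -> 1011

1011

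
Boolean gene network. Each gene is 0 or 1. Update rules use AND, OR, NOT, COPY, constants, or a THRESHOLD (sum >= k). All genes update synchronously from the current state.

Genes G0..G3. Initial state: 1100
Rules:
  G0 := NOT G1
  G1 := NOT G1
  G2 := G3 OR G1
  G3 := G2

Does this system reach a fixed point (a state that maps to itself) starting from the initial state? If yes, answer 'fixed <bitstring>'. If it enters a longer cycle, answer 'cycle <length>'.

Step 0: 1100
Step 1: G0=NOT G1=NOT 1=0 G1=NOT G1=NOT 1=0 G2=G3|G1=0|1=1 G3=G2=0 -> 0010
Step 2: G0=NOT G1=NOT 0=1 G1=NOT G1=NOT 0=1 G2=G3|G1=0|0=0 G3=G2=1 -> 1101
Step 3: G0=NOT G1=NOT 1=0 G1=NOT G1=NOT 1=0 G2=G3|G1=1|1=1 G3=G2=0 -> 0010
Cycle of length 2 starting at step 1 -> no fixed point

Answer: cycle 2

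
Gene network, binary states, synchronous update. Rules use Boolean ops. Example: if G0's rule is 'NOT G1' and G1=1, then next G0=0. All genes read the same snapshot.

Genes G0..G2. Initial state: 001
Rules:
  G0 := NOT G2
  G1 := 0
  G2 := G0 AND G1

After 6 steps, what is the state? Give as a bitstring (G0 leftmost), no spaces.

Step 1: G0=NOT G2=NOT 1=0 G1=0(const) G2=G0&G1=0&0=0 -> 000
Step 2: G0=NOT G2=NOT 0=1 G1=0(const) G2=G0&G1=0&0=0 -> 100
Step 3: G0=NOT G2=NOT 0=1 G1=0(const) G2=G0&G1=1&0=0 -> 100
Step 4: G0=NOT G2=NOT 0=1 G1=0(const) G2=G0&G1=1&0=0 -> 100
Step 5: G0=NOT G2=NOT 0=1 G1=0(const) G2=G0&G1=1&0=0 -> 100
Step 6: G0=NOT G2=NOT 0=1 G1=0(const) G2=G0&G1=1&0=0 -> 100

100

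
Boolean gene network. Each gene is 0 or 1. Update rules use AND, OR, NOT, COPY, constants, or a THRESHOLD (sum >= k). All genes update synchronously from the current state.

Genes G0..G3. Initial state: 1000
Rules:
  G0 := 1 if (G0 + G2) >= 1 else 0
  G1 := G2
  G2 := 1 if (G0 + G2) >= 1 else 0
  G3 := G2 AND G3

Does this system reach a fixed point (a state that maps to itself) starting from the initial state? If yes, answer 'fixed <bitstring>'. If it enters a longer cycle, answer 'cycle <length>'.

Step 0: 1000
Step 1: G0=(1+0>=1)=1 G1=G2=0 G2=(1+0>=1)=1 G3=G2&G3=0&0=0 -> 1010
Step 2: G0=(1+1>=1)=1 G1=G2=1 G2=(1+1>=1)=1 G3=G2&G3=1&0=0 -> 1110
Step 3: G0=(1+1>=1)=1 G1=G2=1 G2=(1+1>=1)=1 G3=G2&G3=1&0=0 -> 1110
Fixed point reached at step 2: 1110

Answer: fixed 1110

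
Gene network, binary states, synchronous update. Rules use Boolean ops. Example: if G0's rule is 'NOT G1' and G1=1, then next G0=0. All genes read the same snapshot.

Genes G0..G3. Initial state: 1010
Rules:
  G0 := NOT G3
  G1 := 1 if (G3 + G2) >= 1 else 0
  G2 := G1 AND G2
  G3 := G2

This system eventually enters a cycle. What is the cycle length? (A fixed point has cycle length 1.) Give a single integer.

Answer: 1

Derivation:
Step 0: 1010
Step 1: G0=NOT G3=NOT 0=1 G1=(0+1>=1)=1 G2=G1&G2=0&1=0 G3=G2=1 -> 1101
Step 2: G0=NOT G3=NOT 1=0 G1=(1+0>=1)=1 G2=G1&G2=1&0=0 G3=G2=0 -> 0100
Step 3: G0=NOT G3=NOT 0=1 G1=(0+0>=1)=0 G2=G1&G2=1&0=0 G3=G2=0 -> 1000
Step 4: G0=NOT G3=NOT 0=1 G1=(0+0>=1)=0 G2=G1&G2=0&0=0 G3=G2=0 -> 1000
State from step 4 equals state from step 3 -> cycle length 1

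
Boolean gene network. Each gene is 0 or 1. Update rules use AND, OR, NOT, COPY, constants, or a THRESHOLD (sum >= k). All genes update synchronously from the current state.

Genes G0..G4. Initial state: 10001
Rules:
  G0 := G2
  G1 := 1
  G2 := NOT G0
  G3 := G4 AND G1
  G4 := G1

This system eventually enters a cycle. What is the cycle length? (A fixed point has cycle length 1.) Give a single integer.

Step 0: 10001
Step 1: G0=G2=0 G1=1(const) G2=NOT G0=NOT 1=0 G3=G4&G1=1&0=0 G4=G1=0 -> 01000
Step 2: G0=G2=0 G1=1(const) G2=NOT G0=NOT 0=1 G3=G4&G1=0&1=0 G4=G1=1 -> 01101
Step 3: G0=G2=1 G1=1(const) G2=NOT G0=NOT 0=1 G3=G4&G1=1&1=1 G4=G1=1 -> 11111
Step 4: G0=G2=1 G1=1(const) G2=NOT G0=NOT 1=0 G3=G4&G1=1&1=1 G4=G1=1 -> 11011
Step 5: G0=G2=0 G1=1(const) G2=NOT G0=NOT 1=0 G3=G4&G1=1&1=1 G4=G1=1 -> 01011
Step 6: G0=G2=0 G1=1(const) G2=NOT G0=NOT 0=1 G3=G4&G1=1&1=1 G4=G1=1 -> 01111
Step 7: G0=G2=1 G1=1(const) G2=NOT G0=NOT 0=1 G3=G4&G1=1&1=1 G4=G1=1 -> 11111
State from step 7 equals state from step 3 -> cycle length 4

Answer: 4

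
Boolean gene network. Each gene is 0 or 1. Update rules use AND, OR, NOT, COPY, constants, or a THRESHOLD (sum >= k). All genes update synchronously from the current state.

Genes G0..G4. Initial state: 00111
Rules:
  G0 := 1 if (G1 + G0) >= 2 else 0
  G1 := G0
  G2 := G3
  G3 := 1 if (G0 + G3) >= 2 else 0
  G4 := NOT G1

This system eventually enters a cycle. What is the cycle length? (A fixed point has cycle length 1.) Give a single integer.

Answer: 1

Derivation:
Step 0: 00111
Step 1: G0=(0+0>=2)=0 G1=G0=0 G2=G3=1 G3=(0+1>=2)=0 G4=NOT G1=NOT 0=1 -> 00101
Step 2: G0=(0+0>=2)=0 G1=G0=0 G2=G3=0 G3=(0+0>=2)=0 G4=NOT G1=NOT 0=1 -> 00001
Step 3: G0=(0+0>=2)=0 G1=G0=0 G2=G3=0 G3=(0+0>=2)=0 G4=NOT G1=NOT 0=1 -> 00001
State from step 3 equals state from step 2 -> cycle length 1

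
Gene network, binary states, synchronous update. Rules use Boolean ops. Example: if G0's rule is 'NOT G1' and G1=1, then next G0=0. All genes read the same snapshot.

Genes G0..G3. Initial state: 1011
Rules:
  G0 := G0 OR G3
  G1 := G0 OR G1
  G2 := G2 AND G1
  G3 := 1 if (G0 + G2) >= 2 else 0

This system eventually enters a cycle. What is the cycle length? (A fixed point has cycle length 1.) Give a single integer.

Step 0: 1011
Step 1: G0=G0|G3=1|1=1 G1=G0|G1=1|0=1 G2=G2&G1=1&0=0 G3=(1+1>=2)=1 -> 1101
Step 2: G0=G0|G3=1|1=1 G1=G0|G1=1|1=1 G2=G2&G1=0&1=0 G3=(1+0>=2)=0 -> 1100
Step 3: G0=G0|G3=1|0=1 G1=G0|G1=1|1=1 G2=G2&G1=0&1=0 G3=(1+0>=2)=0 -> 1100
State from step 3 equals state from step 2 -> cycle length 1

Answer: 1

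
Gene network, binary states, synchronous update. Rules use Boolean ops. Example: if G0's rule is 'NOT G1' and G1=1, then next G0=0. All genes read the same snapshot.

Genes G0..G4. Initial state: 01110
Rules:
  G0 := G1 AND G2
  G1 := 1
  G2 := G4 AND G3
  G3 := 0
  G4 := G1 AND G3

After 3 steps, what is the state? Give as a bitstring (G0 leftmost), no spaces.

Step 1: G0=G1&G2=1&1=1 G1=1(const) G2=G4&G3=0&1=0 G3=0(const) G4=G1&G3=1&1=1 -> 11001
Step 2: G0=G1&G2=1&0=0 G1=1(const) G2=G4&G3=1&0=0 G3=0(const) G4=G1&G3=1&0=0 -> 01000
Step 3: G0=G1&G2=1&0=0 G1=1(const) G2=G4&G3=0&0=0 G3=0(const) G4=G1&G3=1&0=0 -> 01000

01000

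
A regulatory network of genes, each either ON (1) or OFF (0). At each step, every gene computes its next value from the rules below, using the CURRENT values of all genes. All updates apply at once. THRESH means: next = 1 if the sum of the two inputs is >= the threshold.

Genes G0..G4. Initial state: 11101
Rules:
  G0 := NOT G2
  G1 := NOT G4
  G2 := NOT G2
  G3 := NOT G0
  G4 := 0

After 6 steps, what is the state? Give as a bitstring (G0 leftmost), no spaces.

Step 1: G0=NOT G2=NOT 1=0 G1=NOT G4=NOT 1=0 G2=NOT G2=NOT 1=0 G3=NOT G0=NOT 1=0 G4=0(const) -> 00000
Step 2: G0=NOT G2=NOT 0=1 G1=NOT G4=NOT 0=1 G2=NOT G2=NOT 0=1 G3=NOT G0=NOT 0=1 G4=0(const) -> 11110
Step 3: G0=NOT G2=NOT 1=0 G1=NOT G4=NOT 0=1 G2=NOT G2=NOT 1=0 G3=NOT G0=NOT 1=0 G4=0(const) -> 01000
Step 4: G0=NOT G2=NOT 0=1 G1=NOT G4=NOT 0=1 G2=NOT G2=NOT 0=1 G3=NOT G0=NOT 0=1 G4=0(const) -> 11110
Step 5: G0=NOT G2=NOT 1=0 G1=NOT G4=NOT 0=1 G2=NOT G2=NOT 1=0 G3=NOT G0=NOT 1=0 G4=0(const) -> 01000
Step 6: G0=NOT G2=NOT 0=1 G1=NOT G4=NOT 0=1 G2=NOT G2=NOT 0=1 G3=NOT G0=NOT 0=1 G4=0(const) -> 11110

11110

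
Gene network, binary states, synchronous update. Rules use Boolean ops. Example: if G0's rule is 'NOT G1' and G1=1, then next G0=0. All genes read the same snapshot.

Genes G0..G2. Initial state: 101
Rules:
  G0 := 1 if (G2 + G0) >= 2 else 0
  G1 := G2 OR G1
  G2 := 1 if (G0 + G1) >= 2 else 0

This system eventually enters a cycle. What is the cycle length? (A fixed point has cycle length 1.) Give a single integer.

Answer: 1

Derivation:
Step 0: 101
Step 1: G0=(1+1>=2)=1 G1=G2|G1=1|0=1 G2=(1+0>=2)=0 -> 110
Step 2: G0=(0+1>=2)=0 G1=G2|G1=0|1=1 G2=(1+1>=2)=1 -> 011
Step 3: G0=(1+0>=2)=0 G1=G2|G1=1|1=1 G2=(0+1>=2)=0 -> 010
Step 4: G0=(0+0>=2)=0 G1=G2|G1=0|1=1 G2=(0+1>=2)=0 -> 010
State from step 4 equals state from step 3 -> cycle length 1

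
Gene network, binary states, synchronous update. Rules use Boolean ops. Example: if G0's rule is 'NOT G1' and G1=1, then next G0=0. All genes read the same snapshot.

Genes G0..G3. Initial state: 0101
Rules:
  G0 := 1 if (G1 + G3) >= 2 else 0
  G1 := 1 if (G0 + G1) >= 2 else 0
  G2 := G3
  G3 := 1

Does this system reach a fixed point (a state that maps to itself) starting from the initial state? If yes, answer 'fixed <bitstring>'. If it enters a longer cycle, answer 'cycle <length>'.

Answer: fixed 0011

Derivation:
Step 0: 0101
Step 1: G0=(1+1>=2)=1 G1=(0+1>=2)=0 G2=G3=1 G3=1(const) -> 1011
Step 2: G0=(0+1>=2)=0 G1=(1+0>=2)=0 G2=G3=1 G3=1(const) -> 0011
Step 3: G0=(0+1>=2)=0 G1=(0+0>=2)=0 G2=G3=1 G3=1(const) -> 0011
Fixed point reached at step 2: 0011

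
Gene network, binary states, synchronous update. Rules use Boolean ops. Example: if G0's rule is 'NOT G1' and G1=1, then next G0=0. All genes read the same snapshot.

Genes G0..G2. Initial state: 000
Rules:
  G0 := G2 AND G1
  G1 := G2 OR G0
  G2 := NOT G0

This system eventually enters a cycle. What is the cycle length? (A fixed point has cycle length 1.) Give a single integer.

Answer: 5

Derivation:
Step 0: 000
Step 1: G0=G2&G1=0&0=0 G1=G2|G0=0|0=0 G2=NOT G0=NOT 0=1 -> 001
Step 2: G0=G2&G1=1&0=0 G1=G2|G0=1|0=1 G2=NOT G0=NOT 0=1 -> 011
Step 3: G0=G2&G1=1&1=1 G1=G2|G0=1|0=1 G2=NOT G0=NOT 0=1 -> 111
Step 4: G0=G2&G1=1&1=1 G1=G2|G0=1|1=1 G2=NOT G0=NOT 1=0 -> 110
Step 5: G0=G2&G1=0&1=0 G1=G2|G0=0|1=1 G2=NOT G0=NOT 1=0 -> 010
Step 6: G0=G2&G1=0&1=0 G1=G2|G0=0|0=0 G2=NOT G0=NOT 0=1 -> 001
State from step 6 equals state from step 1 -> cycle length 5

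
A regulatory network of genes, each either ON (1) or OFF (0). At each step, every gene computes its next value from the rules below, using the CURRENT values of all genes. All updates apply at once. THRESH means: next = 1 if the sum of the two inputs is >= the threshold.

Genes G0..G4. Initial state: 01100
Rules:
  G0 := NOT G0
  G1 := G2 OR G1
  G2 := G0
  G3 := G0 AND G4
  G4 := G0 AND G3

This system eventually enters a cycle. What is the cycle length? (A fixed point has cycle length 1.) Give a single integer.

Answer: 2

Derivation:
Step 0: 01100
Step 1: G0=NOT G0=NOT 0=1 G1=G2|G1=1|1=1 G2=G0=0 G3=G0&G4=0&0=0 G4=G0&G3=0&0=0 -> 11000
Step 2: G0=NOT G0=NOT 1=0 G1=G2|G1=0|1=1 G2=G0=1 G3=G0&G4=1&0=0 G4=G0&G3=1&0=0 -> 01100
State from step 2 equals state from step 0 -> cycle length 2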